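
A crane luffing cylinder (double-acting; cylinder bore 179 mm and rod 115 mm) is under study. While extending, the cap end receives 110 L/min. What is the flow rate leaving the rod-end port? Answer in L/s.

Q_out ≈ 1.08 L/s

Cap-side area A_cap = π/4 × (179 mm)² = 25160 mm^2
Rod-side annular area A_ann = π/4 × (179² − 115²) = 14780 mm^2
Piston speed v = Q_in/A_cap; rod-end outflow Q_out = v × A_ann = Q_in × A_ann/A_cap.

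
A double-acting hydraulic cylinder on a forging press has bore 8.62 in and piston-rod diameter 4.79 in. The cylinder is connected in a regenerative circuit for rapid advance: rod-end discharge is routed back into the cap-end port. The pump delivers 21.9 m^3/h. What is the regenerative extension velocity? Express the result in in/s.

v ≈ 20.6 in/s

In regeneration the rod-end outflow joins the pump flow into the cap end, so the net volume the pump must supply per unit advance equals the rod cross-section area.
Rod cross-section A_rod = π/4 × (4.79 in)² = 18.02 in^2
v = Q_pump / A_rod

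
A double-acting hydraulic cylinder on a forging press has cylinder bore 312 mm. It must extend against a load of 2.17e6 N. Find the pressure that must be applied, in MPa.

Cap-side area A_cap = π/4 × (312 mm)² = 76450 mm^2
P = F / A = 2.17e6 N / A

P ≈ 28.4 MPa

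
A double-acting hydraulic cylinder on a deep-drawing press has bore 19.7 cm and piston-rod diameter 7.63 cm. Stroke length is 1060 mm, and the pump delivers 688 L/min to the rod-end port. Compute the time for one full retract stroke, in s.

t ≈ 2.39 s

Rod-side annular area A_ann = π/4 × (19.7² − 7.63²) = 259.1 cm^2
Swept volume V = A × L; t = V / Q = A·L / Q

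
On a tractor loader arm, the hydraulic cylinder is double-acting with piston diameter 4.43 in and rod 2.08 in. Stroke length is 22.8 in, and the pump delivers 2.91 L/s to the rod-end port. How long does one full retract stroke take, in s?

t ≈ 1.54 s

Rod-side annular area A_ann = π/4 × (4.43² − 2.08²) = 12.02 in^2
Swept volume V = A × L; t = V / Q = A·L / Q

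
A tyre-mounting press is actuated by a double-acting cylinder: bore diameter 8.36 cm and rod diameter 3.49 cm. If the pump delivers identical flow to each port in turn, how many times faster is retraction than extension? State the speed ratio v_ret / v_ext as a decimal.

Cap-side area A_cap = π/4 × (8.36 cm)² = 54.89 cm^2
Rod-side annular area A_ann = π/4 × (8.36² − 3.49²) = 45.32 cm^2
For equal Q, v ∝ 1/A, so v_ret/v_ext = A_cap/A_ann.

v_ret/v_ext ≈ 1.21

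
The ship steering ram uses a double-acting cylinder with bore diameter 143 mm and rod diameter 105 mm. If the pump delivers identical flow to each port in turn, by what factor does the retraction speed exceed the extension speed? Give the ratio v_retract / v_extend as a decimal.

v_ret/v_ext ≈ 2.17

Cap-side area A_cap = π/4 × (143 mm)² = 16060 mm^2
Rod-side annular area A_ann = π/4 × (143² − 105²) = 7402 mm^2
For equal Q, v ∝ 1/A, so v_ret/v_ext = A_cap/A_ann.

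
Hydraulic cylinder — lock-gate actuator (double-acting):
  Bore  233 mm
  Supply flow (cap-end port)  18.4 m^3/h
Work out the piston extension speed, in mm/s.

Cap-side area A_cap = π/4 × (233 mm)² = 42640 mm^2
v = Q / A

v ≈ 120 mm/s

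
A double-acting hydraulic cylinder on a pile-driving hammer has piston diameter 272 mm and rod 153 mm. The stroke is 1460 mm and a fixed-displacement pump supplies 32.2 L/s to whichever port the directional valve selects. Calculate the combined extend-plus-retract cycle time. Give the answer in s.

Cap-side area A_cap = π/4 × (272 mm)² = 58110 mm^2
Rod-side annular area A_ann = π/4 × (272² − 153²) = 39720 mm^2
t_ext = A_cap·L/Q = 2.635 s
t_ret = A_ann·L/Q = 1.801 s
t_cycle = t_ext + t_ret

t ≈ 4.44 s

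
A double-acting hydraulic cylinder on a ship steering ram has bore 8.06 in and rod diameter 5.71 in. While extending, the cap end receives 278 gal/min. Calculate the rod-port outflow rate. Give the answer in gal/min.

Q_out ≈ 138 gal/min

Cap-side area A_cap = π/4 × (8.06 in)² = 51.02 in^2
Rod-side annular area A_ann = π/4 × (8.06² − 5.71²) = 25.42 in^2
Piston speed v = Q_in/A_cap; rod-end outflow Q_out = v × A_ann = Q_in × A_ann/A_cap.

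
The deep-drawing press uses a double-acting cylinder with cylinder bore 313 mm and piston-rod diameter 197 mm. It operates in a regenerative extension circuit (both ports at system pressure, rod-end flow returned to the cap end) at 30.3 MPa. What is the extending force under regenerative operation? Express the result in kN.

F ≈ 924 kN

With equal pressure on both faces, forces on the annular region cancel; the net push is pressure × rod cross-section.
Rod cross-section A_rod = π/4 × (197 mm)² = 30480 mm^2
F = P × A_rod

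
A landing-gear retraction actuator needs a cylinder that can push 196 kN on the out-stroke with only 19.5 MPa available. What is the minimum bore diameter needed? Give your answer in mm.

Extension force acts on the full piston face: F = P × (π/4)D².
D = √(4F / (πP)) = √(4 × 196 kN / (π × 19.5 MPa))

D ≈ 113 mm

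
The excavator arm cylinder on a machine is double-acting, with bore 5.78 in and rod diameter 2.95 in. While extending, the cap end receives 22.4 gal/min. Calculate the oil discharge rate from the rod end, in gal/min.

Q_out ≈ 16.6 gal/min

Cap-side area A_cap = π/4 × (5.78 in)² = 26.24 in^2
Rod-side annular area A_ann = π/4 × (5.78² − 2.95²) = 19.40 in^2
Piston speed v = Q_in/A_cap; rod-end outflow Q_out = v × A_ann = Q_in × A_ann/A_cap.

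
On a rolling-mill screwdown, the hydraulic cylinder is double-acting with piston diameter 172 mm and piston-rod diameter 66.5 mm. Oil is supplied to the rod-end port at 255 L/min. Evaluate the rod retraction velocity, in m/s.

Rod-side annular area A_ann = π/4 × (172² − 66.5²) = 19760 mm^2
Flow into the rod-end port fills the annular volume.
v = Q / A

v ≈ 0.215 m/s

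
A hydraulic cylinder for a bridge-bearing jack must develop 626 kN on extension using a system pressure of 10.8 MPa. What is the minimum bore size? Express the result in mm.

Extension force acts on the full piston face: F = P × (π/4)D².
D = √(4F / (πP)) = √(4 × 626 kN / (π × 10.8 MPa))

D ≈ 272 mm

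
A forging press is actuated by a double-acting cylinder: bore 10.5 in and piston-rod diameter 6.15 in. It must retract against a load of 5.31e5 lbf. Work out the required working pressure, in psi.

Rod-side annular area A_ann = π/4 × (10.5² − 6.15²) = 56.88 in^2
Retraction: pressure acts on the annular area.
P = F / A = 5.31e5 lbf / A

P ≈ 9330 psi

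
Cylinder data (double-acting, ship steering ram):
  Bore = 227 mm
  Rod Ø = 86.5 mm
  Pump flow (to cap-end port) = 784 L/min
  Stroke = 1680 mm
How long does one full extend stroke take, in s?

Cap-side area A_cap = π/4 × (227 mm)² = 40470 mm^2
Swept volume V = A × L; t = V / Q = A·L / Q

t ≈ 5.20 s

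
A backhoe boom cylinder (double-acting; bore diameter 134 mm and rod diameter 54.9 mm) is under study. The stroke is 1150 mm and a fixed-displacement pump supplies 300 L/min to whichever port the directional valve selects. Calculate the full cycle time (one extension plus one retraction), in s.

Cap-side area A_cap = π/4 × (134 mm)² = 14100 mm^2
Rod-side annular area A_ann = π/4 × (134² − 54.9²) = 11740 mm^2
t_ext = A_cap·L/Q = 3.244 s
t_ret = A_ann·L/Q = 2.699 s
t_cycle = t_ext + t_ret

t ≈ 5.94 s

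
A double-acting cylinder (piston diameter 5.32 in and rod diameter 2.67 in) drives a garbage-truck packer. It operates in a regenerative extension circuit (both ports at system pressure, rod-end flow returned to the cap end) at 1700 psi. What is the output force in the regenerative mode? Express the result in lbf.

With equal pressure on both faces, forces on the annular region cancel; the net push is pressure × rod cross-section.
Rod cross-section A_rod = π/4 × (2.67 in)² = 5.599 in^2
F = P × A_rod

F ≈ 9520 lbf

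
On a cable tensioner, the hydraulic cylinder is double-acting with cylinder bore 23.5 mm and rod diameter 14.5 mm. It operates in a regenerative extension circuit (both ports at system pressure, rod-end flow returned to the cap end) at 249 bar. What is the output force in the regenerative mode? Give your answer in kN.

With equal pressure on both faces, forces on the annular region cancel; the net push is pressure × rod cross-section.
Rod cross-section A_rod = π/4 × (14.5 mm)² = 165.1 mm^2
F = P × A_rod

F ≈ 4.11 kN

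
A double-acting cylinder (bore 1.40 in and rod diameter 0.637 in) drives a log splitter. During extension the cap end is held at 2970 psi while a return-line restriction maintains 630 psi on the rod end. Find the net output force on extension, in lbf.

F ≈ 3800 lbf

Cap-side area A_cap = π/4 × (1.40 in)² = 1.539 in^2
Rod-side annular area A_ann = π/4 × (1.40² − 0.637²) = 1.221 in^2
Net thrust = P_cap·A_cap − P_rod·A_ann = 4572 lbf − 769.0 lbf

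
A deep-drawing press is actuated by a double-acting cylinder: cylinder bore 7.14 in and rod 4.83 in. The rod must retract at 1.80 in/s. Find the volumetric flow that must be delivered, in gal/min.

Q ≈ 10.2 gal/min

Rod-side annular area A_ann = π/4 × (7.14² − 4.83²) = 21.72 in^2
Q = A × v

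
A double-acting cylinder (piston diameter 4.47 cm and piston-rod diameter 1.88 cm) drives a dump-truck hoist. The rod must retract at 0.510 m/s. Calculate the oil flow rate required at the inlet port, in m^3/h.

Rod-side annular area A_ann = π/4 × (4.47² − 1.88²) = 12.92 cm^2
Q = A × v

Q ≈ 2.37 m^3/h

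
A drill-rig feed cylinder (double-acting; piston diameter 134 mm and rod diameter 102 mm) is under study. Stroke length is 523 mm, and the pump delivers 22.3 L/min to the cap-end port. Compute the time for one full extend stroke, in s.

Cap-side area A_cap = π/4 × (134 mm)² = 14100 mm^2
Swept volume V = A × L; t = V / Q = A·L / Q

t ≈ 19.8 s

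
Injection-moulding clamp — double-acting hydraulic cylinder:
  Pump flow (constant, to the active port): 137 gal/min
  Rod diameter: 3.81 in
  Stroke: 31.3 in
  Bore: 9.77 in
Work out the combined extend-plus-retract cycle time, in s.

Cap-side area A_cap = π/4 × (9.77 in)² = 74.97 in^2
Rod-side annular area A_ann = π/4 × (9.77² − 3.81²) = 63.57 in^2
t_ext = A_cap·L/Q = 4.449 s
t_ret = A_ann·L/Q = 3.772 s
t_cycle = t_ext + t_ret

t ≈ 8.22 s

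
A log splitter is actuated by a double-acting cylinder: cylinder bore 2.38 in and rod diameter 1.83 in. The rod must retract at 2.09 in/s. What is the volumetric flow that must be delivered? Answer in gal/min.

Q ≈ 0.987 gal/min

Rod-side annular area A_ann = π/4 × (2.38² − 1.83²) = 1.819 in^2
Q = A × v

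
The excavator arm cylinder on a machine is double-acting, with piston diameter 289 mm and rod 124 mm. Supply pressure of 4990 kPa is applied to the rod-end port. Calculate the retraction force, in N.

F ≈ 2.67e5 N

Rod-side annular area A_ann = π/4 × (289² − 124²) = 53520 mm^2
On retraction the pressure acts on the annular area (bore minus rod).
F = P × A_ann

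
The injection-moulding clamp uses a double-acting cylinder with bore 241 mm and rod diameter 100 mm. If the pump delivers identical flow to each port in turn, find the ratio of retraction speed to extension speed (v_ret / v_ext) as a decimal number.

v_ret/v_ext ≈ 1.21

Cap-side area A_cap = π/4 × (241 mm)² = 45620 mm^2
Rod-side annular area A_ann = π/4 × (241² − 100²) = 37760 mm^2
For equal Q, v ∝ 1/A, so v_ret/v_ext = A_cap/A_ann.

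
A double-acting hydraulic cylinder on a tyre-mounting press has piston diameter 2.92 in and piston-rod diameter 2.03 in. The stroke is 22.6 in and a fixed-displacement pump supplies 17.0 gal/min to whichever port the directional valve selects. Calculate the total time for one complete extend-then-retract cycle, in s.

t ≈ 3.51 s

Cap-side area A_cap = π/4 × (2.92 in)² = 6.697 in^2
Rod-side annular area A_ann = π/4 × (2.92² − 2.03²) = 3.460 in^2
t_ext = A_cap·L/Q = 2.312 s
t_ret = A_ann·L/Q = 1.195 s
t_cycle = t_ext + t_ret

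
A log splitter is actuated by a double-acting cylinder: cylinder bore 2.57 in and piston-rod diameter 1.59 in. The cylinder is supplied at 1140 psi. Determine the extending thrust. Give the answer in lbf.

Cap-side area A_cap = π/4 × (2.57 in)² = 5.187 in^2
F = P × A_cap = 1140 psi × A_cap

F ≈ 5910 lbf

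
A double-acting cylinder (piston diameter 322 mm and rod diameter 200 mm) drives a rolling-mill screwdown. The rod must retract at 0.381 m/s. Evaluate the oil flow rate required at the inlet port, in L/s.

Q ≈ 19.1 L/s

Rod-side annular area A_ann = π/4 × (322² − 200²) = 50020 mm^2
Q = A × v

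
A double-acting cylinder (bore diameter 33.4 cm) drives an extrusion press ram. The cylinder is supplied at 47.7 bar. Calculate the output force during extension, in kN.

Cap-side area A_cap = π/4 × (33.4 cm)² = 876.2 cm^2
F = P × A_cap = 47.7 bar × A_cap

F ≈ 418 kN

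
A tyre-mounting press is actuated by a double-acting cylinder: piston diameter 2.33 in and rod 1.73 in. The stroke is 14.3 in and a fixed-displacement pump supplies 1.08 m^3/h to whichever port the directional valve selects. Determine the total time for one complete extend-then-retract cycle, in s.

Cap-side area A_cap = π/4 × (2.33 in)² = 4.264 in^2
Rod-side annular area A_ann = π/4 × (2.33² − 1.73²) = 1.913 in^2
t_ext = A_cap·L/Q = 3.331 s
t_ret = A_ann·L/Q = 1.494 s
t_cycle = t_ext + t_ret

t ≈ 4.83 s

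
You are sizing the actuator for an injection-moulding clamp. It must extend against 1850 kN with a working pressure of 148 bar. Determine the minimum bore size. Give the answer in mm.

D ≈ 399 mm

Extension force acts on the full piston face: F = P × (π/4)D².
D = √(4F / (πP)) = √(4 × 1850 kN / (π × 148 bar))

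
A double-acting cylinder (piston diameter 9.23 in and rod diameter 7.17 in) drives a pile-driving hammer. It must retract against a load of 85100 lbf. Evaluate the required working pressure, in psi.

Rod-side annular area A_ann = π/4 × (9.23² − 7.17²) = 26.53 in^2
Retraction: pressure acts on the annular area.
P = F / A = 85100 lbf / A

P ≈ 3210 psi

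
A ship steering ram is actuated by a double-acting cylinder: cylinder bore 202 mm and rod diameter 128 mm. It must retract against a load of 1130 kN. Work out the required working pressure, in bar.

P ≈ 589 bar

Rod-side annular area A_ann = π/4 × (202² − 128²) = 19180 mm^2
Retraction: pressure acts on the annular area.
P = F / A = 1130 kN / A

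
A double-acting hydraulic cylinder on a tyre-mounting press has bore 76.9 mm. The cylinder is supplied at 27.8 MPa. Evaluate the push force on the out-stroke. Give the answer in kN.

Cap-side area A_cap = π/4 × (76.9 mm)² = 4645 mm^2
F = P × A_cap = 27.8 MPa × A_cap

F ≈ 129 kN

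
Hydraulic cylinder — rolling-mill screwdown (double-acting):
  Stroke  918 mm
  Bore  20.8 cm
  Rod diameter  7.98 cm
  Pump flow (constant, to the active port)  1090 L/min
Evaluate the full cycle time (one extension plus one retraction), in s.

Cap-side area A_cap = π/4 × (20.8 cm)² = 339.8 cm^2
Rod-side annular area A_ann = π/4 × (20.8² − 7.98²) = 289.8 cm^2
t_ext = A_cap·L/Q = 1.717 s
t_ret = A_ann·L/Q = 1.464 s
t_cycle = t_ext + t_ret

t ≈ 3.18 s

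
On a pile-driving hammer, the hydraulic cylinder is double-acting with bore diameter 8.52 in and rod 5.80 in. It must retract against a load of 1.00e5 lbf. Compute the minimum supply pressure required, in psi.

P ≈ 3270 psi

Rod-side annular area A_ann = π/4 × (8.52² − 5.80²) = 30.59 in^2
Retraction: pressure acts on the annular area.
P = F / A = 1.00e5 lbf / A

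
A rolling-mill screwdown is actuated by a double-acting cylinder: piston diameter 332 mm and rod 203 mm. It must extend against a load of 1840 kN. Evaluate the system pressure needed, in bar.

P ≈ 213 bar

Cap-side area A_cap = π/4 × (332 mm)² = 86570 mm^2
P = F / A = 1840 kN / A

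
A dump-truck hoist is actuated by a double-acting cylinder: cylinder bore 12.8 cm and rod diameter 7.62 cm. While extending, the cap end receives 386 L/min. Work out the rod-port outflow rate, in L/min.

Cap-side area A_cap = π/4 × (12.8 cm)² = 128.7 cm^2
Rod-side annular area A_ann = π/4 × (12.8² − 7.62²) = 83.08 cm^2
Piston speed v = Q_in/A_cap; rod-end outflow Q_out = v × A_ann = Q_in × A_ann/A_cap.

Q_out ≈ 249 L/min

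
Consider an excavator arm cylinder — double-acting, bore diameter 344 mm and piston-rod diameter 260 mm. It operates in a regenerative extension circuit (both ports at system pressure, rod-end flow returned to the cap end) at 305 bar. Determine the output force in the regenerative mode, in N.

F ≈ 1.62e6 N

With equal pressure on both faces, forces on the annular region cancel; the net push is pressure × rod cross-section.
Rod cross-section A_rod = π/4 × (260 mm)² = 53090 mm^2
F = P × A_rod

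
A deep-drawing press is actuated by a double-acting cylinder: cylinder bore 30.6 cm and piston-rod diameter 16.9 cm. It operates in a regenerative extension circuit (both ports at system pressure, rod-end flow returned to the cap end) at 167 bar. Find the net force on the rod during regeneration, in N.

With equal pressure on both faces, forces on the annular region cancel; the net push is pressure × rod cross-section.
Rod cross-section A_rod = π/4 × (16.9 cm)² = 224.3 cm^2
F = P × A_rod

F ≈ 3.75e5 N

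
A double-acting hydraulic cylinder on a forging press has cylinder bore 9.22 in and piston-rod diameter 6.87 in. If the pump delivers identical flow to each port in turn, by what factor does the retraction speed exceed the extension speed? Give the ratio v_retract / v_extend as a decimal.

v_ret/v_ext ≈ 2.25

Cap-side area A_cap = π/4 × (9.22 in)² = 66.77 in^2
Rod-side annular area A_ann = π/4 × (9.22² − 6.87²) = 29.70 in^2
For equal Q, v ∝ 1/A, so v_ret/v_ext = A_cap/A_ann.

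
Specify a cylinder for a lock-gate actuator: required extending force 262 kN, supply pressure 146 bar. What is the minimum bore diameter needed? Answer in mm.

D ≈ 151 mm

Extension force acts on the full piston face: F = P × (π/4)D².
D = √(4F / (πP)) = √(4 × 262 kN / (π × 146 bar))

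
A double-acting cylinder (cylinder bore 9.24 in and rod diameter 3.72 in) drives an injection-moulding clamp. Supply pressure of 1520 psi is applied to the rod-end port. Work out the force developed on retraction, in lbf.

F ≈ 85400 lbf

Rod-side annular area A_ann = π/4 × (9.24² − 3.72²) = 56.19 in^2
On retraction the pressure acts on the annular area (bore minus rod).
F = P × A_ann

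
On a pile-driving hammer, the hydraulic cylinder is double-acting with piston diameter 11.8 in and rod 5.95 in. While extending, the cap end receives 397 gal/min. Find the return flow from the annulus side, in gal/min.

Cap-side area A_cap = π/4 × (11.8 in)² = 109.4 in^2
Rod-side annular area A_ann = π/4 × (11.8² − 5.95²) = 81.55 in^2
Piston speed v = Q_in/A_cap; rod-end outflow Q_out = v × A_ann = Q_in × A_ann/A_cap.

Q_out ≈ 296 gal/min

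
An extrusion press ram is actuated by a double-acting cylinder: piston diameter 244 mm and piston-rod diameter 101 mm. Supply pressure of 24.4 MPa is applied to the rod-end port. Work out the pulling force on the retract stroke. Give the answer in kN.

F ≈ 945 kN

Rod-side annular area A_ann = π/4 × (244² − 101²) = 38750 mm^2
On retraction the pressure acts on the annular area (bore minus rod).
F = P × A_ann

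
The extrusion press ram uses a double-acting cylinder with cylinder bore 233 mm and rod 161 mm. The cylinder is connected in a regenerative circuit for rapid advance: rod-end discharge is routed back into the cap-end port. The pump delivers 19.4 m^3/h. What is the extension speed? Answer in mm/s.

In regeneration the rod-end outflow joins the pump flow into the cap end, so the net volume the pump must supply per unit advance equals the rod cross-section area.
Rod cross-section A_rod = π/4 × (161 mm)² = 20360 mm^2
v = Q_pump / A_rod

v ≈ 265 mm/s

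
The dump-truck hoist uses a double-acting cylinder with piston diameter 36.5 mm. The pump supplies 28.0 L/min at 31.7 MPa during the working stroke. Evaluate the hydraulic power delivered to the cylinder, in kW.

Hydraulic power = P × Q

W ≈ 14.8 kW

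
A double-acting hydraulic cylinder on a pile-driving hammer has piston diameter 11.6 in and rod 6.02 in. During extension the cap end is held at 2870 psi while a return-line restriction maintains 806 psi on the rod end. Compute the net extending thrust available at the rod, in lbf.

F ≈ 2.41e5 lbf

Cap-side area A_cap = π/4 × (11.6 in)² = 105.7 in^2
Rod-side annular area A_ann = π/4 × (11.6² − 6.02²) = 77.22 in^2
Net thrust = P_cap·A_cap − P_rod·A_ann = 3.033e5 lbf − 62240 lbf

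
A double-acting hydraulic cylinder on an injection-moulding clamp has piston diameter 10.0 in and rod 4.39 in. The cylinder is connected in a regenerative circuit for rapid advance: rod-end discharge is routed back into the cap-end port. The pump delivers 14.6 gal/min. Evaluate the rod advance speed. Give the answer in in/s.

v ≈ 3.71 in/s

In regeneration the rod-end outflow joins the pump flow into the cap end, so the net volume the pump must supply per unit advance equals the rod cross-section area.
Rod cross-section A_rod = π/4 × (4.39 in)² = 15.14 in^2
v = Q_pump / A_rod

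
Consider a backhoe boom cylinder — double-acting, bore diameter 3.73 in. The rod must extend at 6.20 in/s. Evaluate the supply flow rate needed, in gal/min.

Cap-side area A_cap = π/4 × (3.73 in)² = 10.93 in^2
Q = A × v

Q ≈ 17.6 gal/min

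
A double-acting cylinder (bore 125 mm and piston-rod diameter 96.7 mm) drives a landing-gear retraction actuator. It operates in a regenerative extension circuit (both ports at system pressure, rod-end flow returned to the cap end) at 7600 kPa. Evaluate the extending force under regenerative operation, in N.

With equal pressure on both faces, forces on the annular region cancel; the net push is pressure × rod cross-section.
Rod cross-section A_rod = π/4 × (96.7 mm)² = 7344 mm^2
F = P × A_rod

F ≈ 55800 N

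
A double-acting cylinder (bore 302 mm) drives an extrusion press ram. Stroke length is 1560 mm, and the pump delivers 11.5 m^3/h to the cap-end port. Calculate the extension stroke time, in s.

t ≈ 35.0 s

Cap-side area A_cap = π/4 × (302 mm)² = 71630 mm^2
Swept volume V = A × L; t = V / Q = A·L / Q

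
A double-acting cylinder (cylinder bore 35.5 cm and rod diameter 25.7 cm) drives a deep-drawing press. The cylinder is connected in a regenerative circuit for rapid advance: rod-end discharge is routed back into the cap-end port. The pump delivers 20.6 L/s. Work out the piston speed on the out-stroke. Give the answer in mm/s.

In regeneration the rod-end outflow joins the pump flow into the cap end, so the net volume the pump must supply per unit advance equals the rod cross-section area.
Rod cross-section A_rod = π/4 × (25.7 cm)² = 518.7 cm^2
v = Q_pump / A_rod

v ≈ 397 mm/s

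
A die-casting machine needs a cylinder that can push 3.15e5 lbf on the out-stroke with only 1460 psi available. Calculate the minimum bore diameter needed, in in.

D ≈ 16.6 in

Extension force acts on the full piston face: F = P × (π/4)D².
D = √(4F / (πP)) = √(4 × 3.15e5 lbf / (π × 1460 psi))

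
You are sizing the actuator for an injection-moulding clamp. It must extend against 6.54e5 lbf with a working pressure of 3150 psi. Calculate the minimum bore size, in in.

Extension force acts on the full piston face: F = P × (π/4)D².
D = √(4F / (πP)) = √(4 × 6.54e5 lbf / (π × 3150 psi))

D ≈ 16.3 in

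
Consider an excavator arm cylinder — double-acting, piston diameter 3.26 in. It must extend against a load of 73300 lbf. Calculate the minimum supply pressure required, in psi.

P ≈ 8780 psi

Cap-side area A_cap = π/4 × (3.26 in)² = 8.347 in^2
P = F / A = 73300 lbf / A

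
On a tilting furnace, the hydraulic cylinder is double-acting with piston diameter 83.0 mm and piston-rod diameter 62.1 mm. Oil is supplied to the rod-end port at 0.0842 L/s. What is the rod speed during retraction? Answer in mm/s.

v ≈ 35.4 mm/s

Rod-side annular area A_ann = π/4 × (83.0² − 62.1²) = 2382 mm^2
Flow into the rod-end port fills the annular volume.
v = Q / A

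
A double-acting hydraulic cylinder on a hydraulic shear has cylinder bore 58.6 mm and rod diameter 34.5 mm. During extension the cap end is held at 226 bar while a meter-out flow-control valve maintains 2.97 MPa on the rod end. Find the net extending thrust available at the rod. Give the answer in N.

Cap-side area A_cap = π/4 × (58.6 mm)² = 2697 mm^2
Rod-side annular area A_ann = π/4 × (58.6² − 34.5²) = 1762 mm^2
Net thrust = P_cap·A_cap − P_rod·A_ann = 60950 N − 5234 N

F ≈ 55700 N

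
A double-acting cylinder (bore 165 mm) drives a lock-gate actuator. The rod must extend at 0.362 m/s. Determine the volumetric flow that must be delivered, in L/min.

Q ≈ 464 L/min

Cap-side area A_cap = π/4 × (165 mm)² = 21380 mm^2
Q = A × v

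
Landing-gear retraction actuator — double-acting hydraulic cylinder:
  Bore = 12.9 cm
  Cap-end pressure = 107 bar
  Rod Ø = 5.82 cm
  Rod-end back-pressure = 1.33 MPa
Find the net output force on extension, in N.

Cap-side area A_cap = π/4 × (12.9 cm)² = 130.7 cm^2
Rod-side annular area A_ann = π/4 × (12.9² − 5.82²) = 104.1 cm^2
Net thrust = P_cap·A_cap − P_rod·A_ann = 1.398e5 N − 13840 N

F ≈ 1.26e5 N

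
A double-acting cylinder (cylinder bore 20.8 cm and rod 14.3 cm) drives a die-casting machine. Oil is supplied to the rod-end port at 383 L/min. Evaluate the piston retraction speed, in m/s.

Rod-side annular area A_ann = π/4 × (20.8² − 14.3²) = 179.2 cm^2
Flow into the rod-end port fills the annular volume.
v = Q / A

v ≈ 0.356 m/s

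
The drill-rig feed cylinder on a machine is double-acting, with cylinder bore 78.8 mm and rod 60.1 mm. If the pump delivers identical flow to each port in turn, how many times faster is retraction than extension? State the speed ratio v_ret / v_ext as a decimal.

v_ret/v_ext ≈ 2.39

Cap-side area A_cap = π/4 × (78.8 mm)² = 4877 mm^2
Rod-side annular area A_ann = π/4 × (78.8² − 60.1²) = 2040 mm^2
For equal Q, v ∝ 1/A, so v_ret/v_ext = A_cap/A_ann.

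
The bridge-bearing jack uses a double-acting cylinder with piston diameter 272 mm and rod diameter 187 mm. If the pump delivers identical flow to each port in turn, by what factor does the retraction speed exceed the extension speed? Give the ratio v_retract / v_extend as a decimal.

Cap-side area A_cap = π/4 × (272 mm)² = 58110 mm^2
Rod-side annular area A_ann = π/4 × (272² − 187²) = 30640 mm^2
For equal Q, v ∝ 1/A, so v_ret/v_ext = A_cap/A_ann.

v_ret/v_ext ≈ 1.90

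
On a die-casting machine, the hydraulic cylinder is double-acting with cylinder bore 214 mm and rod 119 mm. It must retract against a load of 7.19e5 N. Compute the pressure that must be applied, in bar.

Rod-side annular area A_ann = π/4 × (214² − 119²) = 24850 mm^2
Retraction: pressure acts on the annular area.
P = F / A = 7.19e5 N / A

P ≈ 289 bar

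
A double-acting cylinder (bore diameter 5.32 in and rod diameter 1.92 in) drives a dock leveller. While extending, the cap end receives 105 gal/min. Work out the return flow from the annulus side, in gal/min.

Q_out ≈ 91.3 gal/min

Cap-side area A_cap = π/4 × (5.32 in)² = 22.23 in^2
Rod-side annular area A_ann = π/4 × (5.32² − 1.92²) = 19.33 in^2
Piston speed v = Q_in/A_cap; rod-end outflow Q_out = v × A_ann = Q_in × A_ann/A_cap.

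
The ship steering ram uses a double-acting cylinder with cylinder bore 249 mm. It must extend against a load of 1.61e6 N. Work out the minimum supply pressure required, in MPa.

Cap-side area A_cap = π/4 × (249 mm)² = 48700 mm^2
P = F / A = 1.61e6 N / A

P ≈ 33.1 MPa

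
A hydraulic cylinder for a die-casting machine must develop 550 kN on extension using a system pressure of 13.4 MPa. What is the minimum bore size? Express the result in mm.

D ≈ 229 mm

Extension force acts on the full piston face: F = P × (π/4)D².
D = √(4F / (πP)) = √(4 × 550 kN / (π × 13.4 MPa))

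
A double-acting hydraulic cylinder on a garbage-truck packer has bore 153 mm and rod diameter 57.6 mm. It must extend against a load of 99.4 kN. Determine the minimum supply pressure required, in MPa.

Cap-side area A_cap = π/4 × (153 mm)² = 18390 mm^2
P = F / A = 99.4 kN / A

P ≈ 5.41 MPa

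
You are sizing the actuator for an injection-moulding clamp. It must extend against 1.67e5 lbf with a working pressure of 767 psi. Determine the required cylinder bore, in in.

Extension force acts on the full piston face: F = P × (π/4)D².
D = √(4F / (πP)) = √(4 × 1.67e5 lbf / (π × 767 psi))

D ≈ 16.7 in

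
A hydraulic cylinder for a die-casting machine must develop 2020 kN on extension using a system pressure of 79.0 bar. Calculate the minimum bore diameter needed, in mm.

D ≈ 571 mm

Extension force acts on the full piston face: F = P × (π/4)D².
D = √(4F / (πP)) = √(4 × 2020 kN / (π × 79.0 bar))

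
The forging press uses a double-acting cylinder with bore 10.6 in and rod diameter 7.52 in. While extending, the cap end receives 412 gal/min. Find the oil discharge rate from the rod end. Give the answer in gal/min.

Q_out ≈ 205 gal/min

Cap-side area A_cap = π/4 × (10.6 in)² = 88.25 in^2
Rod-side annular area A_ann = π/4 × (10.6² − 7.52²) = 43.83 in^2
Piston speed v = Q_in/A_cap; rod-end outflow Q_out = v × A_ann = Q_in × A_ann/A_cap.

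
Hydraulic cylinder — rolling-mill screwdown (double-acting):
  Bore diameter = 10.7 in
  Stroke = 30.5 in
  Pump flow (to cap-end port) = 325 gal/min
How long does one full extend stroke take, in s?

Cap-side area A_cap = π/4 × (10.7 in)² = 89.92 in^2
Swept volume V = A × L; t = V / Q = A·L / Q

t ≈ 2.19 s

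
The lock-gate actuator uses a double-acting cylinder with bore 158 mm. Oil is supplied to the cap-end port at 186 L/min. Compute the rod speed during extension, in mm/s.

v ≈ 158 mm/s

Cap-side area A_cap = π/4 × (158 mm)² = 19610 mm^2
v = Q / A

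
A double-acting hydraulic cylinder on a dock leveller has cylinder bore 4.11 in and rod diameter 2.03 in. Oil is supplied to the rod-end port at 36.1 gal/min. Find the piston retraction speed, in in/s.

Rod-side annular area A_ann = π/4 × (4.11² − 2.03²) = 10.03 in^2
Flow into the rod-end port fills the annular volume.
v = Q / A

v ≈ 13.9 in/s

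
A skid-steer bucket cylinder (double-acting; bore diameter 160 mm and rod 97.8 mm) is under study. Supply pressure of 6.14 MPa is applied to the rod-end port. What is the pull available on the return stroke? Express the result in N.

Rod-side annular area A_ann = π/4 × (160² − 97.8²) = 12590 mm^2
On retraction the pressure acts on the annular area (bore minus rod).
F = P × A_ann

F ≈ 77300 N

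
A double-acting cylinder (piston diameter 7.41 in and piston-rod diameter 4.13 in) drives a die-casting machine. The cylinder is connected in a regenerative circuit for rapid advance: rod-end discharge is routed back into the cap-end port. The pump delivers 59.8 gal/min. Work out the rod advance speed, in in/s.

v ≈ 17.2 in/s

In regeneration the rod-end outflow joins the pump flow into the cap end, so the net volume the pump must supply per unit advance equals the rod cross-section area.
Rod cross-section A_rod = π/4 × (4.13 in)² = 13.40 in^2
v = Q_pump / A_rod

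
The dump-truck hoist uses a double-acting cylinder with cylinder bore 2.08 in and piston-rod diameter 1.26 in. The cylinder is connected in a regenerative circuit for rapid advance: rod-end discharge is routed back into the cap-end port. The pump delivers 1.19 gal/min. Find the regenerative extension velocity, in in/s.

v ≈ 3.67 in/s

In regeneration the rod-end outflow joins the pump flow into the cap end, so the net volume the pump must supply per unit advance equals the rod cross-section area.
Rod cross-section A_rod = π/4 × (1.26 in)² = 1.247 in^2
v = Q_pump / A_rod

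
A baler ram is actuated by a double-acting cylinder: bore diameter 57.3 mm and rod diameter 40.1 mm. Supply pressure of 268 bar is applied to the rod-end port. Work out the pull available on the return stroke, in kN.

F ≈ 35.3 kN

Rod-side annular area A_ann = π/4 × (57.3² − 40.1²) = 1316 mm^2
On retraction the pressure acts on the annular area (bore minus rod).
F = P × A_ann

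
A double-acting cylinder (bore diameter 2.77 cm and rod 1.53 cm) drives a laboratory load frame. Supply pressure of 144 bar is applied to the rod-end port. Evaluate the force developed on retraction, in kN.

F ≈ 6.03 kN

Rod-side annular area A_ann = π/4 × (2.77² − 1.53²) = 4.188 cm^2
On retraction the pressure acts on the annular area (bore minus rod).
F = P × A_ann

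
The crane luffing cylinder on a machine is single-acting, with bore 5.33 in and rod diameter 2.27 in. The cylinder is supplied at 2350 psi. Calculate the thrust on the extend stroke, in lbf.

Cap-side area A_cap = π/4 × (5.33 in)² = 22.31 in^2
F = P × A_cap = 2350 psi × A_cap

F ≈ 52400 lbf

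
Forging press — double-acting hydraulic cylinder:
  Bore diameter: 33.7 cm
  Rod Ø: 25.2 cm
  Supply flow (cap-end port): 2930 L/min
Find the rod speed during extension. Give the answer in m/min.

Cap-side area A_cap = π/4 × (33.7 cm)² = 892.0 cm^2
v = Q / A

v ≈ 32.8 m/min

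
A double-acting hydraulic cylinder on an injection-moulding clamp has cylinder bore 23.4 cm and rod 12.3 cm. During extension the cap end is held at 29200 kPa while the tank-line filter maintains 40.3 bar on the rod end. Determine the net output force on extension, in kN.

F ≈ 1130 kN

Cap-side area A_cap = π/4 × (23.4 cm)² = 430.1 cm^2
Rod-side annular area A_ann = π/4 × (23.4² − 12.3²) = 311.2 cm^2
Net thrust = P_cap·A_cap − P_rod·A_ann = 1256 kN − 125.4 kN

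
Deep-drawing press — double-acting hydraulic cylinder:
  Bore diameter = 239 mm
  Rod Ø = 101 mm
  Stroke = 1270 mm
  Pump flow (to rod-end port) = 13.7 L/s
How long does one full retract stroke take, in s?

t ≈ 3.42 s

Rod-side annular area A_ann = π/4 × (239² − 101²) = 36850 mm^2
Swept volume V = A × L; t = V / Q = A·L / Q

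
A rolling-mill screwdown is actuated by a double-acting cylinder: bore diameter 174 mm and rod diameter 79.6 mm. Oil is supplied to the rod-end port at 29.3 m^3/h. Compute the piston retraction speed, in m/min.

v ≈ 26.0 m/min

Rod-side annular area A_ann = π/4 × (174² − 79.6²) = 18800 mm^2
Flow into the rod-end port fills the annular volume.
v = Q / A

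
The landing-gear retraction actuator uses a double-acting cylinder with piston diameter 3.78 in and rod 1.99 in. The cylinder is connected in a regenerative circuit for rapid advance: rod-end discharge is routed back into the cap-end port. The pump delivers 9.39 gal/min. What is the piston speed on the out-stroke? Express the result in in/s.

In regeneration the rod-end outflow joins the pump flow into the cap end, so the net volume the pump must supply per unit advance equals the rod cross-section area.
Rod cross-section A_rod = π/4 × (1.99 in)² = 3.110 in^2
v = Q_pump / A_rod

v ≈ 11.6 in/s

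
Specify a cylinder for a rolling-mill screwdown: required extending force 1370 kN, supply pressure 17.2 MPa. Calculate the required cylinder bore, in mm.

Extension force acts on the full piston face: F = P × (π/4)D².
D = √(4F / (πP)) = √(4 × 1370 kN / (π × 17.2 MPa))

D ≈ 318 mm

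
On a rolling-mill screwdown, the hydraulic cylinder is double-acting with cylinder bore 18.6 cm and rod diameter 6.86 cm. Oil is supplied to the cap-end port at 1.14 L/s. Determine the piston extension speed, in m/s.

v ≈ 0.0420 m/s

Cap-side area A_cap = π/4 × (18.6 cm)² = 271.7 cm^2
v = Q / A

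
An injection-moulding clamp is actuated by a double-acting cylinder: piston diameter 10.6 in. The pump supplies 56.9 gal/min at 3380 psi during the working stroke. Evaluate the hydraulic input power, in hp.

Hydraulic power = P × Q

W ≈ 112 hp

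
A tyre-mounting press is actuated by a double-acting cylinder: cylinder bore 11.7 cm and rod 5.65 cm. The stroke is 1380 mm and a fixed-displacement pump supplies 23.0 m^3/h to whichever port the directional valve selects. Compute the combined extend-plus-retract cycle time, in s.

Cap-side area A_cap = π/4 × (11.7 cm)² = 107.5 cm^2
Rod-side annular area A_ann = π/4 × (11.7² − 5.65²) = 82.44 cm^2
t_ext = A_cap·L/Q = 2.322 s
t_ret = A_ann·L/Q = 1.781 s
t_cycle = t_ext + t_ret

t ≈ 4.10 s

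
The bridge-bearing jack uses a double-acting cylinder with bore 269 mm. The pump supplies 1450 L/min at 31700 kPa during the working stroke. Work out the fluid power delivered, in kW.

Hydraulic power = P × Q

W ≈ 766 kW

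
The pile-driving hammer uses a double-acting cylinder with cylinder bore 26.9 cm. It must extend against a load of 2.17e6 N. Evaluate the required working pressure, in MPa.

P ≈ 38.2 MPa

Cap-side area A_cap = π/4 × (26.9 cm)² = 568.3 cm^2
P = F / A = 2.17e6 N / A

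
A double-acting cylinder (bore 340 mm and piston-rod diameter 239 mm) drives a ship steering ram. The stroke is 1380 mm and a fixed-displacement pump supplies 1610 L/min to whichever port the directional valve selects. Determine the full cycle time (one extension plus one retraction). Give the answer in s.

t ≈ 7.03 s

Cap-side area A_cap = π/4 × (340 mm)² = 90790 mm^2
Rod-side annular area A_ann = π/4 × (340² − 239²) = 45930 mm^2
t_ext = A_cap·L/Q = 4.669 s
t_ret = A_ann·L/Q = 2.362 s
t_cycle = t_ext + t_ret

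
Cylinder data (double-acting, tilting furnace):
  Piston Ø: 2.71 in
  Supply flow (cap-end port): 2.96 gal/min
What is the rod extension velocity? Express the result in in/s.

v ≈ 1.98 in/s

Cap-side area A_cap = π/4 × (2.71 in)² = 5.768 in^2
v = Q / A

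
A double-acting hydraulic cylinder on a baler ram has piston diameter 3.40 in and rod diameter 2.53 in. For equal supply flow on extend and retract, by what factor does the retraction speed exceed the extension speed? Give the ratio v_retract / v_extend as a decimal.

v_ret/v_ext ≈ 2.24

Cap-side area A_cap = π/4 × (3.40 in)² = 9.079 in^2
Rod-side annular area A_ann = π/4 × (3.40² − 2.53²) = 4.052 in^2
For equal Q, v ∝ 1/A, so v_ret/v_ext = A_cap/A_ann.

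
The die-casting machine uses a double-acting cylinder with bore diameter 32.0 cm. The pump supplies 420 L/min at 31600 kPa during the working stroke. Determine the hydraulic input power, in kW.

Hydraulic power = P × Q

W ≈ 221 kW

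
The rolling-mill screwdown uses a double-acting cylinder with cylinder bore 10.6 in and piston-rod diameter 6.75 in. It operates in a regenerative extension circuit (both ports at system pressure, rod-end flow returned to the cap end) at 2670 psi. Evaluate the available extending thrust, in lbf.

With equal pressure on both faces, forces on the annular region cancel; the net push is pressure × rod cross-section.
Rod cross-section A_rod = π/4 × (6.75 in)² = 35.78 in^2
F = P × A_rod

F ≈ 95500 lbf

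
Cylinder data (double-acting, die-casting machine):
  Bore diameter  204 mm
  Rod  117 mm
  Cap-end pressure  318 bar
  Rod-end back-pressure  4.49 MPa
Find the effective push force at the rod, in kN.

Cap-side area A_cap = π/4 × (204 mm)² = 32690 mm^2
Rod-side annular area A_ann = π/4 × (204² − 117²) = 21930 mm^2
Net thrust = P_cap·A_cap − P_rod·A_ann = 1039 kN − 98.48 kN

F ≈ 941 kN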